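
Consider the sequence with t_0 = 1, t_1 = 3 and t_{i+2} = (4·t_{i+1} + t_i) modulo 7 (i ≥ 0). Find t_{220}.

5

t_0 = 1; t_1 = 3; t_2 = 6; t_3 = 6; t_4 = 2; t_5 = 0; t_6 = 2; t_7 = 1; t_8 = 6; t_9 = 4; t_{10} = 1; t_{11} = 1; t_{12} = 5; t_{13} = 0; t_{14} = 5; t_{15} = 6; t_{16} = 1; t_{17} = 3.
The sequence repeats with period 16.
So t_{220} = t_{0 + ((220-0) mod 16)} = t_{12} = 5.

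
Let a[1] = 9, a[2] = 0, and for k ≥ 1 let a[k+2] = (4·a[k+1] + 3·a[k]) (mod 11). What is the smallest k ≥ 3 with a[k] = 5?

3

We have a[1] = 9; a[2] = 0; a[3] = 5; a[4] = 9; a[5] = 7; a[6] = 0; a[7] = 10; a[8] = 7; a[9] = 3; a[10] = 0; a[11] = 9; a[12] = 3; a[13] = 6; a[14] = 0; a[15] = 7; a[16] = 6; a[17] = 1; a[18] = 0; a[19] = 3; a[20] = 1; a[21] = 2; a[22] = 0; a[23] = 6; a[24] = 2; a[25] = 4; a[26] = 0; a[27] = 1; a[28] = 4; a[29] = 8; a[30] = 0; a[31] = 2; a[32] = 8; a[33] = 5; a[34] = 0; a[35] = 4; a[36] = 5; a[37] = 10; a[38] = 0; a[39] = 8; a[40] = 10; a[41] = 9; a[42] = 0.
Since (a[41], a[42]) = (a[1], a[2]) = (9, 0) (two consecutive terms determine the rest), the sequence is periodic with period 40.
The value 5 first appears (with k ≥ 3) at a[3].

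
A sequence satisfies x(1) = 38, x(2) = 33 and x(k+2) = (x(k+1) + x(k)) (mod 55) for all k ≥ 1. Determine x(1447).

Listing terms: x(1) = 38,  x(2) = 33,  x(3) = 16,  x(4) = 49,  x(5) = 10,  x(6) = 4,  x(7) = 14,  x(8) = 18,  x(9) = 32,  x(10) = 50,  x(11) = 27,  x(12) = 22,  x(13) = 49,  x(14) = 16,  x(15) = 10,  x(16) = 26,  x(17) = 36,  x(18) = 7,  x(19) = 43,  x(20) = 50,  x(21) = 38,  x(22) = 33.
The sequence repeats with period 20.
So x(1447) = x(1 + ((1447-1) mod 20)) = x(7) = 14.

14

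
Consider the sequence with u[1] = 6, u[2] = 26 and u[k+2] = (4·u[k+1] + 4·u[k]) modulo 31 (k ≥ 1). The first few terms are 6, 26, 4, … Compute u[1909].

u[1] = 6,  u[2] = 26,  u[3] = 4,  u[4] = 27,  u[5] = 0,  u[6] = 15,  u[7] = 29,  u[8] = 21,  u[9] = 14,  u[10] = 16,  u[11] = 27,  u[12] = 17,  u[13] = 21,  u[14] = 28,  u[15] = 10,  u[16] = 28,  u[17] = 28,  u[18] = 7,  u[19] = 16,  u[20] = 30,  u[21] = 29,  u[22] = 19,  u[23] = 6,  u[24] = 7,  u[25] = 21,  u[26] = 19,  u[27] = 5,  u[28] = 3,  u[29] = 1,  u[30] = 16,  u[31] = 6,  u[32] = 26.
The sequence repeats with period 30.
So u[1909] = u[1 + ((1909-1) mod 30)] = u[19] = 16.

16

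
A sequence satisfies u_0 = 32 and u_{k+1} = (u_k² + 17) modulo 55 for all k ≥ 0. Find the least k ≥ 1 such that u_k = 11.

7

Listing terms: u_0 = 32,  u_1 = 51,  u_2 = 33,  u_3 = 6,  u_4 = 53,  u_5 = 21,  u_6 = 18,  u_7 = 11,  u_8 = 28,  u_9 = 31,  u_{10} = 43,  u_{11} = 51.
Since u_{11} = u_1 = 51, the sequence is eventually periodic: after a pre-period of length 1 it cycles with period 10.
The value 11 first appears (with k ≥ 1) at u_7.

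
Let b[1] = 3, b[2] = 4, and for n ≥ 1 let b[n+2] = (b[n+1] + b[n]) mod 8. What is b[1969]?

3

We have b[1] = 3, b[2] = 4, b[3] = 7, b[4] = 3, b[5] = 2, b[6] = 5, b[7] = 7, b[8] = 4, b[9] = 3, b[10] = 7, b[11] = 2, b[12] = 1, b[13] = 3, b[14] = 4.
Since (b[13], b[14]) = (b[1], b[2]) = (3, 4) (two consecutive terms determine the rest), the sequence is periodic with period 12.
(1969 - 1) mod 12 = 0, so b[1969] = b[1] = 3.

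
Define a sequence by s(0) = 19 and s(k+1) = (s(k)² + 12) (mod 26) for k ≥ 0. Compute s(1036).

21

s(0) = 19; s(1) = 9; s(2) = 15; s(3) = 3; s(4) = 21; s(5) = 11; s(6) = 3.
Since s(6) = s(3) = 3, the sequence is eventually periodic: after a pre-period of length 3 it cycles with period 3.
For k ≥ 3, s(k) depends only on (k - 3) mod 3. (1036 - 3) mod 3 = 1, so s(1036) = s(4) = 21.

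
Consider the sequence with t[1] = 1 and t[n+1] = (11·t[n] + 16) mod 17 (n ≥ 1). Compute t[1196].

16

We have t[1] = 1; t[2] = 10; t[3] = 7; t[4] = 8; t[5] = 2; t[6] = 4; t[7] = 9; t[8] = 13; t[9] = 6; t[10] = 14; t[11] = 0; t[12] = 16; t[13] = 5; t[14] = 3; t[15] = 15; t[16] = 11; t[17] = 1.
The sequence repeats with period 16.
(1196 - 1) mod 16 = 11, so t[1196] = t[12] = 16.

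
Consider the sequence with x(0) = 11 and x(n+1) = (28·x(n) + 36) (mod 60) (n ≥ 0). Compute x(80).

56

Computing terms: x(0) = 11; x(1) = 44; x(2) = 8; x(3) = 20; x(4) = 56; x(5) = 44.
Since x(5) = x(1) = 44, the sequence is eventually periodic: after a pre-period of length 1 it cycles with period 4.
For n ≥ 1, x(n) depends only on (n - 1) mod 4. (80 - 1) mod 4 = 3, so x(80) = x(4) = 56.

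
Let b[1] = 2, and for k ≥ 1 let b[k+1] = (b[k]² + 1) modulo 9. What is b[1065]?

b[1] = 2,  b[2] = 5,  b[3] = 8,  b[4] = 2.
The sequence repeats with period 3.
(1065 - 1) mod 3 = 2, so b[1065] = b[3] = 8.

8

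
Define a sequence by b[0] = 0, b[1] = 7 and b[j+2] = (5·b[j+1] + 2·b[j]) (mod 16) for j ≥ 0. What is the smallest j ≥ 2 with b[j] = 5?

We have b[0] = 0; b[1] = 7; b[2] = 3; b[3] = 13; b[4] = 7; b[5] = 13; b[6] = 15; b[7] = 5; b[8] = 7; b[9] = 13.
Since (b[8], b[9]) = (b[4], b[5]) = (7, 13) (two consecutive terms determine the rest), the sequence is eventually periodic: after a pre-period of length 4 it cycles with period 4.
The value 5 first appears (with j ≥ 2) at b[7].

7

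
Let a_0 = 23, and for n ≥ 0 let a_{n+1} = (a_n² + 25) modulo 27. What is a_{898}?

14

Computing terms: a_0 = 23,  a_1 = 14,  a_2 = 5,  a_3 = 23.
Since a_3 = a_0 = 23, the sequence is periodic with period 3.
(898 - 0) mod 3 = 1, so a_{898} = a_1 = 14.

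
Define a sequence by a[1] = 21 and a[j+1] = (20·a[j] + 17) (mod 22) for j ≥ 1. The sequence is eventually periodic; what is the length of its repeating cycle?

Computing terms: a[1] = 21,  a[2] = 19,  a[3] = 1,  a[4] = 15,  a[5] = 9,  a[6] = 21.
Since a[6] = a[1] = 21, the sequence is periodic with period 5.

5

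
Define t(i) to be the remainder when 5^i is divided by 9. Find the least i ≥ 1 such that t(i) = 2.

5

t(0) = 1, t(1) = 5, t(2) = 7, t(3) = 8, t(4) = 4, t(5) = 2, t(6) = 1.
The sequence repeats with period 6.
The value 2 first appears (with i ≥ 1) at t(5).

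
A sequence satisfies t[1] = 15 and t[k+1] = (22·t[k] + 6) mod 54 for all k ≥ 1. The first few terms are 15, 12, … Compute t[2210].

30

Computing terms: t[1] = 15; t[2] = 12; t[3] = 0; t[4] = 6; t[5] = 30; t[6] = 18; t[7] = 24; t[8] = 48; t[9] = 36; t[10] = 42; t[11] = 12.
Since t[11] = t[2] = 12, the sequence is eventually periodic: after a pre-period of length 1 it cycles with period 9.
For k ≥ 2, t[k] depends only on (k - 2) mod 9. (2210 - 2) mod 9 = 3, so t[2210] = t[5] = 30.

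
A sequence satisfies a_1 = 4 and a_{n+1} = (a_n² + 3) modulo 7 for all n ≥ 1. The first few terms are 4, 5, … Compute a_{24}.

a_1 = 4; a_2 = 5; a_3 = 0; a_4 = 3; a_5 = 5.
Since a_5 = a_2 = 5, the sequence is eventually periodic: after a pre-period of length 1 it cycles with period 3.
For n ≥ 2, a_n depends only on (n - 2) mod 3. (24 - 2) mod 3 = 1, so a_{24} = a_3 = 0.

0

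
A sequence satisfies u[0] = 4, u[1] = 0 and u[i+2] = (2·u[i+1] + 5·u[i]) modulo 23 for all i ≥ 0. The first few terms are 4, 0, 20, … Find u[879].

u[0] = 4, u[1] = 0, u[2] = 20, u[3] = 17, u[4] = 19, u[5] = 8, u[6] = 19, u[7] = 9, u[8] = 21, u[9] = 18, u[10] = 3, u[11] = 4, u[12] = 0.
Since (u[11], u[12]) = (u[0], u[1]) = (4, 0) (two consecutive terms determine the rest), the sequence is periodic with period 11.
So u[879] = u[0 + ((879-0) mod 11)] = u[10] = 3.

3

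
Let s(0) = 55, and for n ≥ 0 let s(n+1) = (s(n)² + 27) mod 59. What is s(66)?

Computing terms: s(0) = 55; s(1) = 43; s(2) = 47; s(3) = 53; s(4) = 4; s(5) = 43.
Since s(5) = s(1) = 43, the sequence is eventually periodic: after a pre-period of length 1 it cycles with period 4.
For n ≥ 1, s(n) depends only on (n - 1) mod 4. (66 - 1) mod 4 = 1, so s(66) = s(2) = 47.

47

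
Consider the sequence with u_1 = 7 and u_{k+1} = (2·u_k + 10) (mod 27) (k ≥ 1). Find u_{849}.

4

Computing terms: u_1 = 7, u_2 = 24, u_3 = 4, u_4 = 18, u_5 = 19, u_6 = 21, u_7 = 25, u_8 = 6, u_9 = 22, u_{10} = 0, u_{11} = 10, u_{12} = 3, u_{13} = 16, u_{14} = 15, u_{15} = 13, u_{16} = 9, u_{17} = 1, u_{18} = 12, u_{19} = 7.
Since u_{19} = u_1 = 7, the sequence is periodic with period 18.
So u_{849} = u_{1 + ((849-1) mod 18)} = u_3 = 4.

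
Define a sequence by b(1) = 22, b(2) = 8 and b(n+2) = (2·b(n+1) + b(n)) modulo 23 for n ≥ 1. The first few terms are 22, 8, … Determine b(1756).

b(1) = 22,  b(2) = 8,  b(3) = 15,  b(4) = 15,  b(5) = 22,  b(6) = 13,  b(7) = 2,  b(8) = 17,  b(9) = 13,  b(10) = 20,  b(11) = 7,  b(12) = 11,  b(13) = 6,  b(14) = 0,  b(15) = 6,  b(16) = 12,  b(17) = 7,  b(18) = 3,  b(19) = 13,  b(20) = 6,  b(21) = 2,  b(22) = 10,  b(23) = 22,  b(24) = 8.
Since (b(23), b(24)) = (b(1), b(2)) = (22, 8) (two consecutive terms determine the rest), the sequence is periodic with period 22.
(1756 - 1) mod 22 = 17, so b(1756) = b(18) = 3.

3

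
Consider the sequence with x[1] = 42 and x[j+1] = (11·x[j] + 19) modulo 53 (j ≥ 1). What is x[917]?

x[1] = 42,  x[2] = 4,  x[3] = 10,  x[4] = 23,  x[5] = 7,  x[6] = 43,  x[7] = 15,  x[8] = 25,  x[9] = 29,  x[10] = 20,  x[11] = 27,  x[12] = 51,  x[13] = 50,  x[14] = 39,  x[15] = 24,  x[16] = 18,  x[17] = 5,  x[18] = 21,  x[19] = 38,  x[20] = 13,  x[21] = 3,  x[22] = 52,  x[23] = 8,  x[24] = 1,  x[25] = 30,  x[26] = 31,  x[27] = 42.
The sequence repeats with period 26.
So x[917] = x[1 + ((917-1) mod 26)] = x[7] = 15.

15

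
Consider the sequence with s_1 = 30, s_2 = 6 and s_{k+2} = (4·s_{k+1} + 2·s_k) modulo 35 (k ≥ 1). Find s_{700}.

Listing terms: s_1 = 30, s_2 = 6, s_3 = 14, s_4 = 33, s_5 = 20, s_6 = 6, s_7 = 29, s_8 = 23, s_9 = 10, s_{10} = 16, s_{11} = 14, s_{12} = 18, s_{13} = 30, s_{14} = 16, s_{15} = 19, s_{16} = 3, s_{17} = 15, s_{18} = 31, s_{19} = 14, s_{20} = 13, s_{21} = 10, s_{22} = 31, s_{23} = 4, s_{24} = 8, s_{25} = 5, s_{26} = 1, s_{27} = 14, s_{28} = 23, s_{29} = 15, s_{30} = 1, s_{31} = 34, s_{32} = 33, s_{33} = 25, s_{34} = 26, s_{35} = 14, s_{36} = 3, s_{37} = 5, s_{38} = 26, s_{39} = 9, s_{40} = 18, s_{41} = 20, s_{42} = 11, s_{43} = 14, s_{44} = 8, s_{45} = 25, s_{46} = 11, s_{47} = 24, s_{48} = 13, s_{49} = 30, s_{50} = 6.
The sequence repeats with period 48.
So s_{700} = s_{1 + ((700-1) mod 48)} = s_{28} = 23.

23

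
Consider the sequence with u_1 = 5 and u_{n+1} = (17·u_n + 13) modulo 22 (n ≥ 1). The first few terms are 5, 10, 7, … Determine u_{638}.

12

Computing terms: u_1 = 5,  u_2 = 10,  u_3 = 7,  u_4 = 0,  u_5 = 13,  u_6 = 14,  u_7 = 9,  u_8 = 12,  u_9 = 19,  u_{10} = 6,  u_{11} = 5.
The sequence repeats with period 10.
(638 - 1) mod 10 = 7, so u_{638} = u_8 = 12.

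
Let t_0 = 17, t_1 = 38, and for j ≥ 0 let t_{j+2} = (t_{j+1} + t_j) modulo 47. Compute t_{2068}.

Listing terms: t_0 = 17; t_1 = 38; t_2 = 8; t_3 = 46; t_4 = 7; t_5 = 6; t_6 = 13; t_7 = 19; t_8 = 32; t_9 = 4; t_{10} = 36; t_{11} = 40; t_{12} = 29; t_{13} = 22; t_{14} = 4; t_{15} = 26; t_{16} = 30; t_{17} = 9; t_{18} = 39; t_{19} = 1; t_{20} = 40; t_{21} = 41; t_{22} = 34; t_{23} = 28; t_{24} = 15; t_{25} = 43; t_{26} = 11; t_{27} = 7; t_{28} = 18; t_{29} = 25; t_{30} = 43; t_{31} = 21; t_{32} = 17; t_{33} = 38.
The sequence repeats with period 32.
So t_{2068} = t_{0 + ((2068-0) mod 32)} = t_{20} = 40.

40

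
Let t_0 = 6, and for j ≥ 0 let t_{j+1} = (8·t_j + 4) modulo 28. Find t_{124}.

We have t_0 = 6,  t_1 = 24,  t_2 = 0,  t_3 = 4,  t_4 = 8,  t_5 = 12,  t_6 = 16,  t_7 = 20,  t_8 = 24.
Since t_8 = t_1 = 24, the sequence is eventually periodic: after a pre-period of length 1 it cycles with period 7.
For j ≥ 1, t_j depends only on (j - 1) mod 7. (124 - 1) mod 7 = 4, so t_{124} = t_5 = 12.

12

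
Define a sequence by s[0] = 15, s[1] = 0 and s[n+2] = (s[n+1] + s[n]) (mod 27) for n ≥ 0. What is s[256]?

24

s[0] = 15; s[1] = 0; s[2] = 15; s[3] = 15; s[4] = 3; s[5] = 18; s[6] = 21; s[7] = 12; s[8] = 6; s[9] = 18; s[10] = 24; s[11] = 15; s[12] = 12; s[13] = 0; s[14] = 12; s[15] = 12; s[16] = 24; s[17] = 9; s[18] = 6; s[19] = 15; s[20] = 21; s[21] = 9; s[22] = 3; s[23] = 12; s[24] = 15; s[25] = 0.
The sequence repeats with period 24.
(256 - 0) mod 24 = 16, so s[256] = s[16] = 24.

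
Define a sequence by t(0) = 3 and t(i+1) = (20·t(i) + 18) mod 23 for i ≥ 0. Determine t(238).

Computing terms: t(0) = 3, t(1) = 9, t(2) = 14, t(3) = 22, t(4) = 21, t(5) = 1, t(6) = 15, t(7) = 19, t(8) = 7, t(9) = 20, t(10) = 4, t(11) = 6, t(12) = 0, t(13) = 18, t(14) = 10, t(15) = 11, t(16) = 8, t(17) = 17, t(18) = 13, t(19) = 2, t(20) = 12, t(21) = 5, t(22) = 3.
Since t(22) = t(0) = 3, the sequence is periodic with period 22.
(238 - 0) mod 22 = 18, so t(238) = t(18) = 13.

13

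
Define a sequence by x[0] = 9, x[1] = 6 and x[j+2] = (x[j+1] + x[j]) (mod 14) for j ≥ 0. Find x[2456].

We have x[0] = 9,  x[1] = 6,  x[2] = 1,  x[3] = 7,  x[4] = 8,  x[5] = 1,  x[6] = 9,  x[7] = 10,  x[8] = 5,  x[9] = 1,  x[10] = 6,  x[11] = 7,  x[12] = 13,  x[13] = 6,  x[14] = 5,  x[15] = 11,  x[16] = 2,  x[17] = 13,  x[18] = 1,  x[19] = 0,  x[20] = 1,  x[21] = 1,  x[22] = 2,  x[23] = 3,  x[24] = 5,  x[25] = 8,  x[26] = 13,  x[27] = 7,  x[28] = 6,  x[29] = 13,  x[30] = 5,  x[31] = 4,  x[32] = 9,  x[33] = 13,  x[34] = 8,  x[35] = 7,  x[36] = 1,  x[37] = 8,  x[38] = 9,  x[39] = 3,  x[40] = 12,  x[41] = 1,  x[42] = 13,  x[43] = 0,  x[44] = 13,  x[45] = 13,  x[46] = 12,  x[47] = 11,  x[48] = 9,  x[49] = 6.
The sequence repeats with period 48.
(2456 - 0) mod 48 = 8, so x[2456] = x[8] = 5.

5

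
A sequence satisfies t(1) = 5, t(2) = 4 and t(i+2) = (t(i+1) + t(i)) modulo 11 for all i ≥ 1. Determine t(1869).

6

Computing terms: t(1) = 5, t(2) = 4, t(3) = 9, t(4) = 2, t(5) = 0, t(6) = 2, t(7) = 2, t(8) = 4, t(9) = 6, t(10) = 10, t(11) = 5, t(12) = 4.
The sequence repeats with period 10.
(1869 - 1) mod 10 = 8, so t(1869) = t(9) = 6.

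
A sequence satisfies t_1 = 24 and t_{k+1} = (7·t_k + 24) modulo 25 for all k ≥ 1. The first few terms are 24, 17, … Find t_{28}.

Listing terms: t_1 = 24,  t_2 = 17,  t_3 = 18,  t_4 = 0,  t_5 = 24.
Since t_5 = t_1 = 24, the sequence is periodic with period 4.
So t_{28} = t_{1 + ((28-1) mod 4)} = t_4 = 0.

0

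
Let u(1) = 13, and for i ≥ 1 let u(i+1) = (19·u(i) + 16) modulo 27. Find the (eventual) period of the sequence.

Computing terms: u(1) = 13,  u(2) = 20,  u(3) = 18,  u(4) = 7,  u(5) = 14,  u(6) = 12,  u(7) = 1,  u(8) = 8,  u(9) = 6,  u(10) = 22,  u(11) = 2,  u(12) = 0,  u(13) = 16,  u(14) = 23,  u(15) = 21,  u(16) = 10,  u(17) = 17,  u(18) = 15,  u(19) = 4,  u(20) = 11,  u(21) = 9,  u(22) = 25,  u(23) = 5,  u(24) = 3,  u(25) = 19,  u(26) = 26,  u(27) = 24,  u(28) = 13.
The sequence repeats with period 27.

27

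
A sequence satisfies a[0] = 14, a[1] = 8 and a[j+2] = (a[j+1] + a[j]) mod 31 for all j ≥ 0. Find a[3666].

10

Computing terms: a[0] = 14, a[1] = 8, a[2] = 22, a[3] = 30, a[4] = 21, a[5] = 20, a[6] = 10, a[7] = 30, a[8] = 9, a[9] = 8, a[10] = 17, a[11] = 25, a[12] = 11, a[13] = 5, a[14] = 16, a[15] = 21, a[16] = 6, a[17] = 27, a[18] = 2, a[19] = 29, a[20] = 0, a[21] = 29, a[22] = 29, a[23] = 27, a[24] = 25, a[25] = 21, a[26] = 15, a[27] = 5, a[28] = 20, a[29] = 25, a[30] = 14, a[31] = 8.
Since (a[30], a[31]) = (a[0], a[1]) = (14, 8) (two consecutive terms determine the rest), the sequence is periodic with period 30.
(3666 - 0) mod 30 = 6, so a[3666] = a[6] = 10.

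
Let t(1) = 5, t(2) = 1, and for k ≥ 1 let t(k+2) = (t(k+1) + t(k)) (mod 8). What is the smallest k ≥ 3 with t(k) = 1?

7

We have t(1) = 5, t(2) = 1, t(3) = 6, t(4) = 7, t(5) = 5, t(6) = 4, t(7) = 1, t(8) = 5, t(9) = 6, t(10) = 3, t(11) = 1, t(12) = 4, t(13) = 5, t(14) = 1.
The sequence repeats with period 12.
The value 1 first appears (with k ≥ 3) at t(7).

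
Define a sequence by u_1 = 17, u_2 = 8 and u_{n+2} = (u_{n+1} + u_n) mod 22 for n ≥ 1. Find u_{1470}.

13

u_1 = 17,  u_2 = 8,  u_3 = 3,  u_4 = 11,  u_5 = 14,  u_6 = 3,  u_7 = 17,  u_8 = 20,  u_9 = 15,  u_{10} = 13,  u_{11} = 6,  u_{12} = 19,  u_{13} = 3,  u_{14} = 0,  u_{15} = 3,  u_{16} = 3,  u_{17} = 6,  u_{18} = 9,  u_{19} = 15,  u_{20} = 2,  u_{21} = 17,  u_{22} = 19,  u_{23} = 14,  u_{24} = 11,  u_{25} = 3,  u_{26} = 14,  u_{27} = 17,  u_{28} = 9,  u_{29} = 4,  u_{30} = 13,  u_{31} = 17,  u_{32} = 8.
Since (u_{31}, u_{32}) = (u_1, u_2) = (17, 8) (two consecutive terms determine the rest), the sequence is periodic with period 30.
So u_{1470} = u_{1 + ((1470-1) mod 30)} = u_{30} = 13.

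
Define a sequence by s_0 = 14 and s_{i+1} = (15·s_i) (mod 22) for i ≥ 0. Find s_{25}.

14

Listing terms: s_0 = 14,  s_1 = 12,  s_2 = 4,  s_3 = 16,  s_4 = 20,  s_5 = 14.
Since s_5 = s_0 = 14, the sequence is periodic with period 5.
So s_{25} = s_{0 + ((25-0) mod 5)} = s_0 = 14.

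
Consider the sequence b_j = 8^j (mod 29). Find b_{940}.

23

Listing terms: b_0 = 1; b_1 = 8; b_2 = 6; b_3 = 19; b_4 = 7; b_5 = 27; b_6 = 13; b_7 = 17; b_8 = 20; b_9 = 15; b_{10} = 4; b_{11} = 3; b_{12} = 24; b_{13} = 18; b_{14} = 28; b_{15} = 21; b_{16} = 23; b_{17} = 10; b_{18} = 22; b_{19} = 2; b_{20} = 16; b_{21} = 12; b_{22} = 9; b_{23} = 14; b_{24} = 25; b_{25} = 26; b_{26} = 5; b_{27} = 11; b_{28} = 1.
Since b_{28} = b_0 = 1, the sequence is periodic with period 28.
(940 - 0) mod 28 = 16, so b_{940} = b_{16} = 23.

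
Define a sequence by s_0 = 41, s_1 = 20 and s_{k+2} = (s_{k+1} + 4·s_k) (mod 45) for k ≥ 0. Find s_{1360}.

s_0 = 41,  s_1 = 20,  s_2 = 4,  s_3 = 39,  s_4 = 10,  s_5 = 31,  s_6 = 26,  s_7 = 15,  s_8 = 29,  s_9 = 44,  s_{10} = 25,  s_{11} = 21,  s_{12} = 31,  s_{13} = 25,  s_{14} = 14,  s_{15} = 24,  s_{16} = 35,  s_{17} = 41,  s_{18} = 1,  s_{19} = 30,  s_{20} = 34,  s_{21} = 19,  s_{22} = 20,  s_{23} = 6,  s_{24} = 41,  s_{25} = 20.
Since (s_{24}, s_{25}) = (s_0, s_1) = (41, 20) (two consecutive terms determine the rest), the sequence is periodic with period 24.
(1360 - 0) mod 24 = 16, so s_{1360} = s_{16} = 35.

35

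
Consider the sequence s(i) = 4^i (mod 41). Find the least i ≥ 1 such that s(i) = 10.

4

We have s(0) = 1, s(1) = 4, s(2) = 16, s(3) = 23, s(4) = 10, s(5) = 40, s(6) = 37, s(7) = 25, s(8) = 18, s(9) = 31, s(10) = 1.
The sequence repeats with period 10.
The value 10 first appears (with i ≥ 1) at s(4).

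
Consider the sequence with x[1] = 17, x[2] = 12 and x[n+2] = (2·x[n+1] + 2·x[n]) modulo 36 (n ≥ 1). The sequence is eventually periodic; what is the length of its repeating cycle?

9

x[1] = 17; x[2] = 12; x[3] = 22; x[4] = 32; x[5] = 0; x[6] = 28; x[7] = 20; x[8] = 24; x[9] = 16; x[10] = 8; x[11] = 12; x[12] = 4; x[13] = 32; x[14] = 0.
Since (x[13], x[14]) = (x[4], x[5]) = (32, 0) (two consecutive terms determine the rest), the sequence is eventually periodic: after a pre-period of length 3 it cycles with period 9.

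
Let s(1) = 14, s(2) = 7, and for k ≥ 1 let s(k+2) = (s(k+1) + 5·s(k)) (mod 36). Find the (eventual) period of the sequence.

s(1) = 14,  s(2) = 7,  s(3) = 5,  s(4) = 4,  s(5) = 29,  s(6) = 13,  s(7) = 14,  s(8) = 7.
The sequence repeats with period 6.

6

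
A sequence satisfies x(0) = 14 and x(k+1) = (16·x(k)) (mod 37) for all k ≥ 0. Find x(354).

We have x(0) = 14, x(1) = 2, x(2) = 32, x(3) = 31, x(4) = 15, x(5) = 18, x(6) = 29, x(7) = 20, x(8) = 24, x(9) = 14.
The sequence repeats with period 9.
So x(354) = x(0 + ((354-0) mod 9)) = x(3) = 31.

31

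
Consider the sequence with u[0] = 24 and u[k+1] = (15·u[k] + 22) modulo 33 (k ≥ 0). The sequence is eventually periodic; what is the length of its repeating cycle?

5

u[0] = 24,  u[1] = 19,  u[2] = 10,  u[3] = 7,  u[4] = 28,  u[5] = 13,  u[6] = 19.
Since u[6] = u[1] = 19, the sequence is eventually periodic: after a pre-period of length 1 it cycles with period 5.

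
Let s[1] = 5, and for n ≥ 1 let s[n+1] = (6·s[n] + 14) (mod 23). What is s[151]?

Computing terms: s[1] = 5,  s[2] = 21,  s[3] = 2,  s[4] = 3,  s[5] = 9,  s[6] = 22,  s[7] = 8,  s[8] = 16,  s[9] = 18,  s[10] = 7,  s[11] = 10,  s[12] = 5.
The sequence repeats with period 11.
So s[151] = s[1 + ((151-1) mod 11)] = s[8] = 16.

16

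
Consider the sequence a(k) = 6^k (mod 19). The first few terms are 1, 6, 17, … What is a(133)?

We have a(0) = 1, a(1) = 6, a(2) = 17, a(3) = 7, a(4) = 4, a(5) = 5, a(6) = 11, a(7) = 9, a(8) = 16, a(9) = 1.
The sequence repeats with period 9.
So a(133) = a(0 + ((133-0) mod 9)) = a(7) = 9.

9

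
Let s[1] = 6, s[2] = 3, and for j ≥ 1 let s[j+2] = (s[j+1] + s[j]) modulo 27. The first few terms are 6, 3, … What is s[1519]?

Listing terms: s[1] = 6, s[2] = 3, s[3] = 9, s[4] = 12, s[5] = 21, s[6] = 6, s[7] = 0, s[8] = 6, s[9] = 6, s[10] = 12, s[11] = 18, s[12] = 3, s[13] = 21, s[14] = 24, s[15] = 18, s[16] = 15, s[17] = 6, s[18] = 21, s[19] = 0, s[20] = 21, s[21] = 21, s[22] = 15, s[23] = 9, s[24] = 24, s[25] = 6, s[26] = 3.
The sequence repeats with period 24.
So s[1519] = s[1 + ((1519-1) mod 24)] = s[7] = 0.

0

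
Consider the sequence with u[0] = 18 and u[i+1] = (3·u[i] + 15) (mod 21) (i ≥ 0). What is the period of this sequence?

u[0] = 18,  u[1] = 6,  u[2] = 12,  u[3] = 9,  u[4] = 0,  u[5] = 15,  u[6] = 18.
Since u[6] = u[0] = 18, the sequence is periodic with period 6.

6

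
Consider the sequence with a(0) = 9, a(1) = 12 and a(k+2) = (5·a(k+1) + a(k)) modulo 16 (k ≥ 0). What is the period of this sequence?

24

Computing terms: a(0) = 9, a(1) = 12, a(2) = 5, a(3) = 5, a(4) = 14, a(5) = 11, a(6) = 5, a(7) = 4, a(8) = 9, a(9) = 1, a(10) = 14, a(11) = 7, a(12) = 1, a(13) = 12, a(14) = 13, a(15) = 13, a(16) = 14, a(17) = 3, a(18) = 13, a(19) = 4, a(20) = 1, a(21) = 9, a(22) = 14, a(23) = 15, a(24) = 9, a(25) = 12.
The sequence repeats with period 24.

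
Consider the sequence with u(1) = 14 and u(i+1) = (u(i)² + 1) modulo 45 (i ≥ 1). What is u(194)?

u(1) = 14; u(2) = 17; u(3) = 20; u(4) = 41; u(5) = 17.
Since u(5) = u(2) = 17, the sequence is eventually periodic: after a pre-period of length 1 it cycles with period 3.
For i ≥ 2, u(i) depends only on (i - 2) mod 3. (194 - 2) mod 3 = 0, so u(194) = u(2) = 17.

17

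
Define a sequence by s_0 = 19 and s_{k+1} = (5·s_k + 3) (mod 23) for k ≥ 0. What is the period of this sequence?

s_0 = 19, s_1 = 6, s_2 = 10, s_3 = 7, s_4 = 15, s_5 = 9, s_6 = 2, s_7 = 13, s_8 = 22, s_9 = 21, s_{10} = 16, s_{11} = 14, s_{12} = 4, s_{13} = 0, s_{14} = 3, s_{15} = 18, s_{16} = 1, s_{17} = 8, s_{18} = 20, s_{19} = 11, s_{20} = 12, s_{21} = 17, s_{22} = 19.
Since s_{22} = s_0 = 19, the sequence is periodic with period 22.

22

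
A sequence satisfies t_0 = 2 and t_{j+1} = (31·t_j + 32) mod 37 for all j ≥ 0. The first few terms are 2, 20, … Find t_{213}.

Computing terms: t_0 = 2; t_1 = 20; t_2 = 23; t_3 = 5; t_4 = 2.
Since t_4 = t_0 = 2, the sequence is periodic with period 4.
So t_{213} = t_{0 + ((213-0) mod 4)} = t_1 = 20.

20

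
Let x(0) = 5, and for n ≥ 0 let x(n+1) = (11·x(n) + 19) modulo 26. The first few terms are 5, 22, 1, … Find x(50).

Listing terms: x(0) = 5, x(1) = 22, x(2) = 1, x(3) = 4, x(4) = 11, x(5) = 10, x(6) = 25, x(7) = 8, x(8) = 3, x(9) = 0, x(10) = 19, x(11) = 20, x(12) = 5.
The sequence repeats with period 12.
So x(50) = x(0 + ((50-0) mod 12)) = x(2) = 1.

1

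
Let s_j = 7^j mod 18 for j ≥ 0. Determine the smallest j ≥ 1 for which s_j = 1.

3

We have s_0 = 1,  s_1 = 7,  s_2 = 13,  s_3 = 1.
The sequence repeats with period 3.
The value 1 next appears (with j ≥ 1) at s_3.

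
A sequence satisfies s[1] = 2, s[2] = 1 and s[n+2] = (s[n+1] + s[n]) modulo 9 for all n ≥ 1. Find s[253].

s[1] = 2,  s[2] = 1,  s[3] = 3,  s[4] = 4,  s[5] = 7,  s[6] = 2,  s[7] = 0,  s[8] = 2,  s[9] = 2,  s[10] = 4,  s[11] = 6,  s[12] = 1,  s[13] = 7,  s[14] = 8,  s[15] = 6,  s[16] = 5,  s[17] = 2,  s[18] = 7,  s[19] = 0,  s[20] = 7,  s[21] = 7,  s[22] = 5,  s[23] = 3,  s[24] = 8,  s[25] = 2,  s[26] = 1.
Since (s[25], s[26]) = (s[1], s[2]) = (2, 1) (two consecutive terms determine the rest), the sequence is periodic with period 24.
(253 - 1) mod 24 = 12, so s[253] = s[13] = 7.

7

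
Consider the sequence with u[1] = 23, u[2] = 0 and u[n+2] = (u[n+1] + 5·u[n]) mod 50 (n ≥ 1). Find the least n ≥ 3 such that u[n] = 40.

5

u[1] = 23, u[2] = 0, u[3] = 15, u[4] = 15, u[5] = 40, u[6] = 15, u[7] = 15.
Since (u[6], u[7]) = (u[3], u[4]) = (15, 15) (two consecutive terms determine the rest), the sequence is eventually periodic: after a pre-period of length 2 it cycles with period 3.
The value 40 first appears (with n ≥ 3) at u[5].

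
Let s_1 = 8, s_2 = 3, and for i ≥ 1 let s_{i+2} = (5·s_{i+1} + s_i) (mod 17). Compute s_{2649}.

11

s_1 = 8,  s_2 = 3,  s_3 = 6,  s_4 = 16,  s_5 = 1,  s_6 = 4,  s_7 = 4,  s_8 = 7,  s_9 = 5,  s_{10} = 15,  s_{11} = 12,  s_{12} = 7,  s_{13} = 13,  s_{14} = 4,  s_{15} = 16,  s_{16} = 16,  s_{17} = 11,  s_{18} = 3,  s_{19} = 9,  s_{20} = 14,  s_{21} = 11,  s_{22} = 1,  s_{23} = 16,  s_{24} = 13,  s_{25} = 13,  s_{26} = 10,  s_{27} = 12,  s_{28} = 2,  s_{29} = 5,  s_{30} = 10,  s_{31} = 4,  s_{32} = 13,  s_{33} = 1,  s_{34} = 1,  s_{35} = 6,  s_{36} = 14,  s_{37} = 8,  s_{38} = 3.
Since (s_{37}, s_{38}) = (s_1, s_2) = (8, 3) (two consecutive terms determine the rest), the sequence is periodic with period 36.
(2649 - 1) mod 36 = 20, so s_{2649} = s_{21} = 11.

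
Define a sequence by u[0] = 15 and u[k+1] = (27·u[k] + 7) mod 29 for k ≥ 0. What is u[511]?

Listing terms: u[0] = 15,  u[1] = 6,  u[2] = 24,  u[3] = 17,  u[4] = 2,  u[5] = 3,  u[6] = 1,  u[7] = 5,  u[8] = 26,  u[9] = 13,  u[10] = 10,  u[11] = 16,  u[12] = 4,  u[13] = 28,  u[14] = 9,  u[15] = 18,  u[16] = 0,  u[17] = 7,  u[18] = 22,  u[19] = 21,  u[20] = 23,  u[21] = 19,  u[22] = 27,  u[23] = 11,  u[24] = 14,  u[25] = 8,  u[26] = 20,  u[27] = 25,  u[28] = 15.
Since u[28] = u[0] = 15, the sequence is periodic with period 28.
So u[511] = u[0 + ((511-0) mod 28)] = u[7] = 5.

5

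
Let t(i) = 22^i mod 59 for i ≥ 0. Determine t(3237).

16

t(0) = 1,  t(1) = 22,  t(2) = 12,  t(3) = 28,  t(4) = 26,  t(5) = 41,  t(6) = 17,  t(7) = 20,  t(8) = 27,  t(9) = 4,  t(10) = 29,  t(11) = 48,  t(12) = 53,  t(13) = 45,  t(14) = 46,  t(15) = 9,  t(16) = 21,  t(17) = 49,  t(18) = 16,  t(19) = 57,  t(20) = 15,  t(21) = 35,  t(22) = 3,  t(23) = 7,  t(24) = 36,  t(25) = 25,  t(26) = 19,  t(27) = 5,  t(28) = 51,  t(29) = 1.
Since t(29) = t(0) = 1, the sequence is periodic with period 29.
(3237 - 0) mod 29 = 18, so t(3237) = t(18) = 16.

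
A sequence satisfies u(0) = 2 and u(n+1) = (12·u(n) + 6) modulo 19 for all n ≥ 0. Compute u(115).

11

We have u(0) = 2,  u(1) = 11,  u(2) = 5,  u(3) = 9,  u(4) = 0,  u(5) = 6,  u(6) = 2.
The sequence repeats with period 6.
(115 - 0) mod 6 = 1, so u(115) = u(1) = 11.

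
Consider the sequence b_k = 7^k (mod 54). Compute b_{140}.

We have b_0 = 1,  b_1 = 7,  b_2 = 49,  b_3 = 19,  b_4 = 25,  b_5 = 13,  b_6 = 37,  b_7 = 43,  b_8 = 31,  b_9 = 1.
Since b_9 = b_0 = 1, the sequence is periodic with period 9.
So b_{140} = b_{0 + ((140-0) mod 9)} = b_5 = 13.

13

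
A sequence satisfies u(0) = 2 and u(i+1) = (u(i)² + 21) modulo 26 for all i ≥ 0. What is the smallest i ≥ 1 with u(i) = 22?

u(0) = 2, u(1) = 25, u(2) = 22, u(3) = 11, u(4) = 12, u(5) = 9, u(6) = 24, u(7) = 25.
Since u(7) = u(1) = 25, the sequence is eventually periodic: after a pre-period of length 1 it cycles with period 6.
The value 22 first appears (with i ≥ 1) at u(2).

2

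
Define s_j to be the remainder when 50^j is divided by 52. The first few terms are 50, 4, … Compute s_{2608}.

16

We have s_1 = 50,  s_2 = 4,  s_3 = 44,  s_4 = 16,  s_5 = 20,  s_6 = 12,  s_7 = 28,  s_8 = 48,  s_9 = 8,  s_{10} = 36,  s_{11} = 32,  s_{12} = 40,  s_{13} = 24,  s_{14} = 4.
Since s_{14} = s_2 = 4, the sequence is eventually periodic: after a pre-period of length 1 it cycles with period 12.
For j ≥ 2, s_j depends only on (j - 2) mod 12. (2608 - 2) mod 12 = 2, so s_{2608} = s_4 = 16.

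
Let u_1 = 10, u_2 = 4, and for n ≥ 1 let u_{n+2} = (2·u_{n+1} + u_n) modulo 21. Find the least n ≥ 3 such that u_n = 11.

u_1 = 10; u_2 = 4; u_3 = 18; u_4 = 19; u_5 = 14; u_6 = 5; u_7 = 3; u_8 = 11; u_9 = 4; u_{10} = 19; u_{11} = 0; u_{12} = 19; u_{13} = 17; u_{14} = 11; u_{15} = 18; u_{16} = 5; u_{17} = 7; u_{18} = 19; u_{19} = 3; u_{20} = 4; u_{21} = 11; u_{22} = 5; u_{23} = 0; u_{24} = 5; u_{25} = 10; u_{26} = 4.
Since (u_{25}, u_{26}) = (u_1, u_2) = (10, 4) (two consecutive terms determine the rest), the sequence is periodic with period 24.
The value 11 first appears (with n ≥ 3) at u_8.

8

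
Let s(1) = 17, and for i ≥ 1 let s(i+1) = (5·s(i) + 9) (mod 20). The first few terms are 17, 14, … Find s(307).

s(1) = 17,  s(2) = 14,  s(3) = 19,  s(4) = 4,  s(5) = 9,  s(6) = 14.
Since s(6) = s(2) = 14, the sequence is eventually periodic: after a pre-period of length 1 it cycles with period 4.
For i ≥ 2, s(i) depends only on (i - 2) mod 4. (307 - 2) mod 4 = 1, so s(307) = s(3) = 19.

19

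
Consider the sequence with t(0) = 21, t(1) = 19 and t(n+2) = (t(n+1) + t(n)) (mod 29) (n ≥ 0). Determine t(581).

t(0) = 21, t(1) = 19, t(2) = 11, t(3) = 1, t(4) = 12, t(5) = 13, t(6) = 25, t(7) = 9, t(8) = 5, t(9) = 14, t(10) = 19, t(11) = 4, t(12) = 23, t(13) = 27, t(14) = 21, t(15) = 19.
Since (t(14), t(15)) = (t(0), t(1)) = (21, 19) (two consecutive terms determine the rest), the sequence is periodic with period 14.
So t(581) = t(0 + ((581-0) mod 14)) = t(7) = 9.

9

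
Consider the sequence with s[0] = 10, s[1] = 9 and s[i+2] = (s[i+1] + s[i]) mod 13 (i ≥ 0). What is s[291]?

12

s[0] = 10,  s[1] = 9,  s[2] = 6,  s[3] = 2,  s[4] = 8,  s[5] = 10,  s[6] = 5,  s[7] = 2,  s[8] = 7,  s[9] = 9,  s[10] = 3,  s[11] = 12,  s[12] = 2,  s[13] = 1,  s[14] = 3,  s[15] = 4,  s[16] = 7,  s[17] = 11,  s[18] = 5,  s[19] = 3,  s[20] = 8,  s[21] = 11,  s[22] = 6,  s[23] = 4,  s[24] = 10,  s[25] = 1,  s[26] = 11,  s[27] = 12,  s[28] = 10,  s[29] = 9.
Since (s[28], s[29]) = (s[0], s[1]) = (10, 9) (two consecutive terms determine the rest), the sequence is periodic with period 28.
(291 - 0) mod 28 = 11, so s[291] = s[11] = 12.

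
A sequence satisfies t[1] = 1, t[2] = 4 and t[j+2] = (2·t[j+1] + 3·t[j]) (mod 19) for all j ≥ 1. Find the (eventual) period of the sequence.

t[1] = 1, t[2] = 4, t[3] = 11, t[4] = 15, t[5] = 6, t[6] = 0, t[7] = 18, t[8] = 17, t[9] = 12, t[10] = 18, t[11] = 15, t[12] = 8, t[13] = 4, t[14] = 13, t[15] = 0, t[16] = 1, t[17] = 2, t[18] = 7, t[19] = 1, t[20] = 4.
The sequence repeats with period 18.

18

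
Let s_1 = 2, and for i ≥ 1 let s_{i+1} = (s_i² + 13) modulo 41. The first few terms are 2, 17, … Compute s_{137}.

5

Listing terms: s_1 = 2,  s_2 = 17,  s_3 = 15,  s_4 = 33,  s_5 = 36,  s_6 = 38,  s_7 = 22,  s_8 = 5,  s_9 = 38.
Since s_9 = s_6 = 38, the sequence is eventually periodic: after a pre-period of length 5 it cycles with period 3.
For i ≥ 6, s_i depends only on (i - 6) mod 3. (137 - 6) mod 3 = 2, so s_{137} = s_8 = 5.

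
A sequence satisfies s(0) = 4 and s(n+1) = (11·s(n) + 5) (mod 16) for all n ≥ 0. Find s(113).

1

Computing terms: s(0) = 4,  s(1) = 1,  s(2) = 0,  s(3) = 5,  s(4) = 12,  s(5) = 9,  s(6) = 8,  s(7) = 13,  s(8) = 4.
Since s(8) = s(0) = 4, the sequence is periodic with period 8.
(113 - 0) mod 8 = 1, so s(113) = s(1) = 1.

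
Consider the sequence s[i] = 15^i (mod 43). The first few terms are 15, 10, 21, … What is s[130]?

s[1] = 15, s[2] = 10, s[3] = 21, s[4] = 14, s[5] = 38, s[6] = 11, s[7] = 36, s[8] = 24, s[9] = 16, s[10] = 25, s[11] = 31, s[12] = 35, s[13] = 9, s[14] = 6, s[15] = 4, s[16] = 17, s[17] = 40, s[18] = 41, s[19] = 13, s[20] = 23, s[21] = 1, s[22] = 15.
The sequence repeats with period 21.
(130 - 1) mod 21 = 3, so s[130] = s[4] = 14.

14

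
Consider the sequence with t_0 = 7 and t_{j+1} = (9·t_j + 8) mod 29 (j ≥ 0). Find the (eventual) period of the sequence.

14

Computing terms: t_0 = 7, t_1 = 13, t_2 = 9, t_3 = 2, t_4 = 26, t_5 = 10, t_6 = 11, t_7 = 20, t_8 = 14, t_9 = 18, t_{10} = 25, t_{11} = 1, t_{12} = 17, t_{13} = 16, t_{14} = 7.
Since t_{14} = t_0 = 7, the sequence is periodic with period 14.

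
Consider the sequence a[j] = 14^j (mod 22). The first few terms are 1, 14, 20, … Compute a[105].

12

Listing terms: a[0] = 1,  a[1] = 14,  a[2] = 20,  a[3] = 16,  a[4] = 4,  a[5] = 12,  a[6] = 14.
Since a[6] = a[1] = 14, the sequence is eventually periodic: after a pre-period of length 1 it cycles with period 5.
For j ≥ 1, a[j] depends only on (j - 1) mod 5. (105 - 1) mod 5 = 4, so a[105] = a[5] = 12.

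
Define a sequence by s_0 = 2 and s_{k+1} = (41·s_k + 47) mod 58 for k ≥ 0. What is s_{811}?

47

s_0 = 2,  s_1 = 13,  s_2 = 0,  s_3 = 47,  s_4 = 2.
The sequence repeats with period 4.
So s_{811} = s_{0 + ((811-0) mod 4)} = s_3 = 47.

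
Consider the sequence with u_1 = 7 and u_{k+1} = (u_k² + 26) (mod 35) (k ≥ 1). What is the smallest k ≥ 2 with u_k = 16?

3

Computing terms: u_1 = 7; u_2 = 5; u_3 = 16; u_4 = 2; u_5 = 30; u_6 = 16.
Since u_6 = u_3 = 16, the sequence is eventually periodic: after a pre-period of length 2 it cycles with period 3.
The value 16 first appears (with k ≥ 2) at u_3.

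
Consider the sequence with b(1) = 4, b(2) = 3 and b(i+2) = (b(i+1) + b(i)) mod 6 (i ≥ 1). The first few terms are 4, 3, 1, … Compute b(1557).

Listing terms: b(1) = 4, b(2) = 3, b(3) = 1, b(4) = 4, b(5) = 5, b(6) = 3, b(7) = 2, b(8) = 5, b(9) = 1, b(10) = 0, b(11) = 1, b(12) = 1, b(13) = 2, b(14) = 3, b(15) = 5, b(16) = 2, b(17) = 1, b(18) = 3, b(19) = 4, b(20) = 1, b(21) = 5, b(22) = 0, b(23) = 5, b(24) = 5, b(25) = 4, b(26) = 3.
Since (b(25), b(26)) = (b(1), b(2)) = (4, 3) (two consecutive terms determine the rest), the sequence is periodic with period 24.
So b(1557) = b(1 + ((1557-1) mod 24)) = b(21) = 5.

5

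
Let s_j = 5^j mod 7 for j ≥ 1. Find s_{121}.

5

We have s_1 = 5; s_2 = 4; s_3 = 6; s_4 = 2; s_5 = 3; s_6 = 1; s_7 = 5.
Since s_7 = s_1 = 5, the sequence is periodic with period 6.
(121 - 1) mod 6 = 0, so s_{121} = s_1 = 5.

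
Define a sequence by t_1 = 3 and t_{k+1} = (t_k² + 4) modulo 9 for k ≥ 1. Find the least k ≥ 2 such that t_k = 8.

4

We have t_1 = 3, t_2 = 4, t_3 = 2, t_4 = 8, t_5 = 5, t_6 = 2.
Since t_6 = t_3 = 2, the sequence is eventually periodic: after a pre-period of length 2 it cycles with period 3.
The value 8 first appears (with k ≥ 2) at t_4.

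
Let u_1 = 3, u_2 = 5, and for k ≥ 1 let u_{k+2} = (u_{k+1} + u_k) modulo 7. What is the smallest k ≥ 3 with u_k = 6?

Listing terms: u_1 = 3,  u_2 = 5,  u_3 = 1,  u_4 = 6,  u_5 = 0,  u_6 = 6,  u_7 = 6,  u_8 = 5,  u_9 = 4,  u_{10} = 2,  u_{11} = 6,  u_{12} = 1,  u_{13} = 0,  u_{14} = 1,  u_{15} = 1,  u_{16} = 2,  u_{17} = 3,  u_{18} = 5.
Since (u_{17}, u_{18}) = (u_1, u_2) = (3, 5) (two consecutive terms determine the rest), the sequence is periodic with period 16.
The value 6 first appears (with k ≥ 3) at u_4.

4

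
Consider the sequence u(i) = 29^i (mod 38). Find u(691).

Listing terms: u(0) = 1, u(1) = 29, u(2) = 5, u(3) = 31, u(4) = 25, u(5) = 3, u(6) = 11, u(7) = 15, u(8) = 17, u(9) = 37, u(10) = 9, u(11) = 33, u(12) = 7, u(13) = 13, u(14) = 35, u(15) = 27, u(16) = 23, u(17) = 21, u(18) = 1.
Since u(18) = u(0) = 1, the sequence is periodic with period 18.
(691 - 0) mod 18 = 7, so u(691) = u(7) = 15.

15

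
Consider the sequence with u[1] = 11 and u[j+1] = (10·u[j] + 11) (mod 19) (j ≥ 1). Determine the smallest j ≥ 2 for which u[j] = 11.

u[1] = 11,  u[2] = 7,  u[3] = 5,  u[4] = 4,  u[5] = 13,  u[6] = 8,  u[7] = 15,  u[8] = 9,  u[9] = 6,  u[10] = 14,  u[11] = 18,  u[12] = 1,  u[13] = 2,  u[14] = 12,  u[15] = 17,  u[16] = 10,  u[17] = 16,  u[18] = 0,  u[19] = 11.
Since u[19] = u[1] = 11, the sequence is periodic with period 18.
The value 11 next appears (with j ≥ 2) at u[19].

19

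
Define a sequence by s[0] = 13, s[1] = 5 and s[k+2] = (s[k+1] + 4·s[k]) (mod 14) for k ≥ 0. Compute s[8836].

11

s[0] = 13, s[1] = 5, s[2] = 1, s[3] = 7, s[4] = 11, s[5] = 11, s[6] = 13, s[7] = 1, s[8] = 11, s[9] = 1, s[10] = 3, s[11] = 7, s[12] = 5, s[13] = 5, s[14] = 11, s[15] = 3, s[16] = 5, s[17] = 3, s[18] = 9, s[19] = 7, s[20] = 1, s[21] = 1, s[22] = 5, s[23] = 9, s[24] = 1, s[25] = 9, s[26] = 13, s[27] = 7, s[28] = 3, s[29] = 3, s[30] = 1, s[31] = 13, s[32] = 3, s[33] = 13, s[34] = 11, s[35] = 7, s[36] = 9, s[37] = 9, s[38] = 3, s[39] = 11, s[40] = 9, s[41] = 11, s[42] = 5, s[43] = 7, s[44] = 13, s[45] = 13, s[46] = 9, s[47] = 5, s[48] = 13, s[49] = 5.
Since (s[48], s[49]) = (s[0], s[1]) = (13, 5) (two consecutive terms determine the rest), the sequence is periodic with period 48.
(8836 - 0) mod 48 = 4, so s[8836] = s[4] = 11.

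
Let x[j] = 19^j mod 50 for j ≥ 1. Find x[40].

Listing terms: x[1] = 19; x[2] = 11; x[3] = 9; x[4] = 21; x[5] = 49; x[6] = 31; x[7] = 39; x[8] = 41; x[9] = 29; x[10] = 1; x[11] = 19.
Since x[11] = x[1] = 19, the sequence is periodic with period 10.
(40 - 1) mod 10 = 9, so x[40] = x[10] = 1.

1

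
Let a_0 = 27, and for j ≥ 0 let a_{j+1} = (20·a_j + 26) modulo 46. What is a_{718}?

8

Listing terms: a_0 = 27; a_1 = 14; a_2 = 30; a_3 = 28; a_4 = 34; a_5 = 16; a_6 = 24; a_7 = 0; a_8 = 26; a_9 = 40; a_{10} = 44; a_{11} = 32; a_{12} = 22; a_{13} = 6; a_{14} = 8; a_{15} = 2; a_{16} = 20; a_{17} = 12; a_{18} = 36; a_{19} = 10; a_{20} = 42; a_{21} = 38; a_{22} = 4; a_{23} = 14.
Since a_{23} = a_1 = 14, the sequence is eventually periodic: after a pre-period of length 1 it cycles with period 22.
For j ≥ 1, a_j depends only on (j - 1) mod 22. (718 - 1) mod 22 = 13, so a_{718} = a_{14} = 8.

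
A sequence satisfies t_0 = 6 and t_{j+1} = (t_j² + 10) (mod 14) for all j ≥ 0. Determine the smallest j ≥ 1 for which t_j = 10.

t_0 = 6; t_1 = 4; t_2 = 12; t_3 = 0; t_4 = 10; t_5 = 12.
Since t_5 = t_2 = 12, the sequence is eventually periodic: after a pre-period of length 2 it cycles with period 3.
The value 10 first appears (with j ≥ 1) at t_4.

4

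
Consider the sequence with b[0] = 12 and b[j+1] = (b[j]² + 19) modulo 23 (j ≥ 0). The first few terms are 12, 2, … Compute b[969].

b[0] = 12, b[1] = 2, b[2] = 0, b[3] = 19, b[4] = 12.
The sequence repeats with period 4.
So b[969] = b[0 + ((969-0) mod 4)] = b[1] = 2.

2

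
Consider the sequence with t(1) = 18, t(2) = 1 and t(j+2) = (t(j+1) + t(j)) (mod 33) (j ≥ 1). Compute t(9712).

We have t(1) = 18; t(2) = 1; t(3) = 19; t(4) = 20; t(5) = 6; t(6) = 26; t(7) = 32; t(8) = 25; t(9) = 24; t(10) = 16; t(11) = 7; t(12) = 23; t(13) = 30; t(14) = 20; t(15) = 17; t(16) = 4; t(17) = 21; t(18) = 25; t(19) = 13; t(20) = 5; t(21) = 18; t(22) = 23; t(23) = 8; t(24) = 31; t(25) = 6; t(26) = 4; t(27) = 10; t(28) = 14; t(29) = 24; t(30) = 5; t(31) = 29; t(32) = 1; t(33) = 30; t(34) = 31; t(35) = 28; t(36) = 26; t(37) = 21; t(38) = 14; t(39) = 2; t(40) = 16; t(41) = 18; t(42) = 1.
Since (t(41), t(42)) = (t(1), t(2)) = (18, 1) (two consecutive terms determine the rest), the sequence is periodic with period 40.
(9712 - 1) mod 40 = 31, so t(9712) = t(32) = 1.

1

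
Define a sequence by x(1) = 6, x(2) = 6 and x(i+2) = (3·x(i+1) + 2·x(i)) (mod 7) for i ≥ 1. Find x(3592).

Listing terms: x(1) = 6,  x(2) = 6,  x(3) = 2,  x(4) = 4,  x(5) = 2,  x(6) = 0,  x(7) = 4,  x(8) = 5,  x(9) = 2,  x(10) = 2,  x(11) = 3,  x(12) = 6,  x(13) = 3,  x(14) = 0,  x(15) = 6,  x(16) = 4,  x(17) = 3,  x(18) = 3,  x(19) = 1,  x(20) = 2,  x(21) = 1,  x(22) = 0,  x(23) = 2,  x(24) = 6,  x(25) = 1,  x(26) = 1,  x(27) = 5,  x(28) = 3,  x(29) = 5,  x(30) = 0,  x(31) = 3,  x(32) = 2,  x(33) = 5,  x(34) = 5,  x(35) = 4,  x(36) = 1,  x(37) = 4,  x(38) = 0,  x(39) = 1,  x(40) = 3,  x(41) = 4,  x(42) = 4,  x(43) = 6,  x(44) = 5,  x(45) = 6,  x(46) = 0,  x(47) = 5,  x(48) = 1,  x(49) = 6,  x(50) = 6.
The sequence repeats with period 48.
So x(3592) = x(1 + ((3592-1) mod 48)) = x(40) = 3.

3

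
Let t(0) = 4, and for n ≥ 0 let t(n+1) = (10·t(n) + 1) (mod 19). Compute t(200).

Listing terms: t(0) = 4, t(1) = 3, t(2) = 12, t(3) = 7, t(4) = 14, t(5) = 8, t(6) = 5, t(7) = 13, t(8) = 17, t(9) = 0, t(10) = 1, t(11) = 11, t(12) = 16, t(13) = 9, t(14) = 15, t(15) = 18, t(16) = 10, t(17) = 6, t(18) = 4.
Since t(18) = t(0) = 4, the sequence is periodic with period 18.
(200 - 0) mod 18 = 2, so t(200) = t(2) = 12.

12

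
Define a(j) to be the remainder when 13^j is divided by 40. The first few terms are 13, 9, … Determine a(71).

a(1) = 13, a(2) = 9, a(3) = 37, a(4) = 1, a(5) = 13.
The sequence repeats with period 4.
So a(71) = a(1 + ((71-1) mod 4)) = a(3) = 37.

37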